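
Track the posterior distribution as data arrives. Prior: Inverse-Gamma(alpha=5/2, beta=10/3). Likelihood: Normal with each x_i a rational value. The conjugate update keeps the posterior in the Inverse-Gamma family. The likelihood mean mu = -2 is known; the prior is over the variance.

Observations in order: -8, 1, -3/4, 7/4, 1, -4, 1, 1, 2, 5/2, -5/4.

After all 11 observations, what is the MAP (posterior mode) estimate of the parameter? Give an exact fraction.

obs 1: x=-8 → posterior Inverse-Gamma(3, 64/3)
obs 2: x=1 → posterior Inverse-Gamma(7/2, 155/6)
obs 3: x=-3/4 → posterior Inverse-Gamma(4, 2555/96)
obs 4: x=7/4 → posterior Inverse-Gamma(9/2, 1615/48)
obs 5: x=1 → posterior Inverse-Gamma(5, 1831/48)
obs 6: x=-4 → posterior Inverse-Gamma(11/2, 1927/48)
obs 7: x=1 → posterior Inverse-Gamma(6, 2143/48)
obs 8: x=1 → posterior Inverse-Gamma(13/2, 2359/48)
obs 9: x=2 → posterior Inverse-Gamma(7, 2743/48)
obs 10: x=5/2 → posterior Inverse-Gamma(15/2, 3229/48)
obs 11: x=-5/4 → posterior Inverse-Gamma(8, 6485/96)

6485/864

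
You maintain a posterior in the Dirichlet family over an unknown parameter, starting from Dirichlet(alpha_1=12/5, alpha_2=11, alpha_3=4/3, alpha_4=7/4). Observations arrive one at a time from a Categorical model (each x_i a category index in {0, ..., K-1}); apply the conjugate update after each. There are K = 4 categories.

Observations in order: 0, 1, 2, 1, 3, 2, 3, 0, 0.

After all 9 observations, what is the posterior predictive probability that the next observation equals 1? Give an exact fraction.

780/1529

obs 1: x=0 → posterior Dirichlet(17/5, 11, 4/3, 7/4)
obs 2: x=1 → posterior Dirichlet(17/5, 12, 4/3, 7/4)
obs 3: x=2 → posterior Dirichlet(17/5, 12, 7/3, 7/4)
obs 4: x=1 → posterior Dirichlet(17/5, 13, 7/3, 7/4)
obs 5: x=3 → posterior Dirichlet(17/5, 13, 7/3, 11/4)
obs 6: x=2 → posterior Dirichlet(17/5, 13, 10/3, 11/4)
obs 7: x=3 → posterior Dirichlet(17/5, 13, 10/3, 15/4)
obs 8: x=0 → posterior Dirichlet(22/5, 13, 10/3, 15/4)
obs 9: x=0 → posterior Dirichlet(27/5, 13, 10/3, 15/4)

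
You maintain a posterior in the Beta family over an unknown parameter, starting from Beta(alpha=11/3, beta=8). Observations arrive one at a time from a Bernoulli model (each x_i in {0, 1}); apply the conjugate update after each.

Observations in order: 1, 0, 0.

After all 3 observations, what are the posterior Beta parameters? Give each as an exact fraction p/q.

obs 1: x=1 → posterior Beta(14/3, 8)
obs 2: x=0 → posterior Beta(14/3, 9)
obs 3: x=0 → posterior Beta(14/3, 10)

alpha=14/3, beta=10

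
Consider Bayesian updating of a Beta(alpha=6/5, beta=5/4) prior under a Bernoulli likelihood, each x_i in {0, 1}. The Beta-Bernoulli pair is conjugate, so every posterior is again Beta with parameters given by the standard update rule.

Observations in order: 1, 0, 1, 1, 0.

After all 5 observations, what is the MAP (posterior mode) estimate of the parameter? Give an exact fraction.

obs 1: x=1 → posterior Beta(11/5, 5/4)
obs 2: x=0 → posterior Beta(11/5, 9/4)
obs 3: x=1 → posterior Beta(16/5, 9/4)
obs 4: x=1 → posterior Beta(21/5, 9/4)
obs 5: x=0 → posterior Beta(21/5, 13/4)

64/109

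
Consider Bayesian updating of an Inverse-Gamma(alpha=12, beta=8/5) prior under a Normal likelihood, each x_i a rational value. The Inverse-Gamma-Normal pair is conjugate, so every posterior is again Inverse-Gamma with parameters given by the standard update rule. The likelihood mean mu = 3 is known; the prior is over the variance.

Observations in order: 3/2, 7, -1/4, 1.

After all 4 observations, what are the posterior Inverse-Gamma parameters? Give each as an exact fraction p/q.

obs 1: x=3/2 → posterior Inverse-Gamma(25/2, 109/40)
obs 2: x=7 → posterior Inverse-Gamma(13, 429/40)
obs 3: x=-1/4 → posterior Inverse-Gamma(27/2, 2561/160)
obs 4: x=1 → posterior Inverse-Gamma(14, 2881/160)

alpha=14, beta=2881/160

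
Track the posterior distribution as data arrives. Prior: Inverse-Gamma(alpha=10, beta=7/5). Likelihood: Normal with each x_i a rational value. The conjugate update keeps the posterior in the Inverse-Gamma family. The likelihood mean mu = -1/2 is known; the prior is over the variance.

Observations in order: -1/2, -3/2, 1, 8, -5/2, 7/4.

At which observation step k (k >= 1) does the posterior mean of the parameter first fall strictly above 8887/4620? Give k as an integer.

obs 1: x=-1/2 → posterior Inverse-Gamma(21/2, 7/5)
obs 2: x=-3/2 → posterior Inverse-Gamma(11, 19/10)
obs 3: x=1 → posterior Inverse-Gamma(23/2, 121/40)
obs 4: x=8 → posterior Inverse-Gamma(12, 783/20)
obs 5: x=-5/2 → posterior Inverse-Gamma(25/2, 823/20)
obs 6: x=7/4 → posterior Inverse-Gamma(13, 6989/160)

k = 4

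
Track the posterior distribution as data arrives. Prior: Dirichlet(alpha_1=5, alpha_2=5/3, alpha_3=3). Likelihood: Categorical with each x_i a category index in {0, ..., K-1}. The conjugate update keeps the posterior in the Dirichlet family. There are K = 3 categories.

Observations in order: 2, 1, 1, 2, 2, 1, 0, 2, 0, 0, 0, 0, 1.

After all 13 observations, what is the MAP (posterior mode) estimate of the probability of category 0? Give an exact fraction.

27/59

obs 1: x=2 → posterior Dirichlet(5, 5/3, 4)
obs 2: x=1 → posterior Dirichlet(5, 8/3, 4)
obs 3: x=1 → posterior Dirichlet(5, 11/3, 4)
obs 4: x=2 → posterior Dirichlet(5, 11/3, 5)
obs 5: x=2 → posterior Dirichlet(5, 11/3, 6)
obs 6: x=1 → posterior Dirichlet(5, 14/3, 6)
obs 7: x=0 → posterior Dirichlet(6, 14/3, 6)
obs 8: x=2 → posterior Dirichlet(6, 14/3, 7)
obs 9: x=0 → posterior Dirichlet(7, 14/3, 7)
obs 10: x=0 → posterior Dirichlet(8, 14/3, 7)
obs 11: x=0 → posterior Dirichlet(9, 14/3, 7)
obs 12: x=0 → posterior Dirichlet(10, 14/3, 7)
obs 13: x=1 → posterior Dirichlet(10, 17/3, 7)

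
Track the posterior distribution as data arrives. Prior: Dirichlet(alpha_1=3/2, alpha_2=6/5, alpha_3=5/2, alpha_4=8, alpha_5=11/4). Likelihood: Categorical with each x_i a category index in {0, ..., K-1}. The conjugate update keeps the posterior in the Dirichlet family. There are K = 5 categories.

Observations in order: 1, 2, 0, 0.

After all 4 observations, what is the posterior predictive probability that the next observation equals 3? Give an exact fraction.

160/399

obs 1: x=1 → posterior Dirichlet(3/2, 11/5, 5/2, 8, 11/4)
obs 2: x=2 → posterior Dirichlet(3/2, 11/5, 7/2, 8, 11/4)
obs 3: x=0 → posterior Dirichlet(5/2, 11/5, 7/2, 8, 11/4)
obs 4: x=0 → posterior Dirichlet(7/2, 11/5, 7/2, 8, 11/4)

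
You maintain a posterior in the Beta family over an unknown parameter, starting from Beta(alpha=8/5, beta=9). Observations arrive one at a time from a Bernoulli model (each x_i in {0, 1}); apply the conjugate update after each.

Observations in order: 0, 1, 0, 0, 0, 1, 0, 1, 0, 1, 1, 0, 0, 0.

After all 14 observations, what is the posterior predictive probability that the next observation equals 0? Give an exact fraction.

obs 1: x=0 → posterior Beta(8/5, 10)
obs 2: x=1 → posterior Beta(13/5, 10)
obs 3: x=0 → posterior Beta(13/5, 11)
obs 4: x=0 → posterior Beta(13/5, 12)
obs 5: x=0 → posterior Beta(13/5, 13)
obs 6: x=1 → posterior Beta(18/5, 13)
obs 7: x=0 → posterior Beta(18/5, 14)
obs 8: x=1 → posterior Beta(23/5, 14)
obs 9: x=0 → posterior Beta(23/5, 15)
obs 10: x=1 → posterior Beta(28/5, 15)
obs 11: x=1 → posterior Beta(33/5, 15)
obs 12: x=0 → posterior Beta(33/5, 16)
obs 13: x=0 → posterior Beta(33/5, 17)
obs 14: x=0 → posterior Beta(33/5, 18)

30/41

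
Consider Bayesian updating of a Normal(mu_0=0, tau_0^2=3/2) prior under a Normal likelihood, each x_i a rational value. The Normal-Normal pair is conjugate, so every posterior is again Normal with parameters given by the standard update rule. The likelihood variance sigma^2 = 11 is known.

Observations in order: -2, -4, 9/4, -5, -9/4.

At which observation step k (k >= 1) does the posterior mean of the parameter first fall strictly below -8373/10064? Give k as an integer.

k = 5

obs 1: x=-2 → posterior Normal(-6/25, 33/25)
obs 2: x=-4 → posterior Normal(-9/14, 33/28)
obs 3: x=9/4 → posterior Normal(-45/124, 33/31)
obs 4: x=-5 → posterior Normal(-105/136, 33/34)
obs 5: x=-9/4 → posterior Normal(-33/37, 33/37)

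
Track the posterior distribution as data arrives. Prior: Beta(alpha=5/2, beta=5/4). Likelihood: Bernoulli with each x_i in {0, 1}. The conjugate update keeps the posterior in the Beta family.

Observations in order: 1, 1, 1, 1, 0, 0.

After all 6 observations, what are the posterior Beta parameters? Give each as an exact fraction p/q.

alpha=13/2, beta=13/4

obs 1: x=1 → posterior Beta(7/2, 5/4)
obs 2: x=1 → posterior Beta(9/2, 5/4)
obs 3: x=1 → posterior Beta(11/2, 5/4)
obs 4: x=1 → posterior Beta(13/2, 5/4)
obs 5: x=0 → posterior Beta(13/2, 9/4)
obs 6: x=0 → posterior Beta(13/2, 13/4)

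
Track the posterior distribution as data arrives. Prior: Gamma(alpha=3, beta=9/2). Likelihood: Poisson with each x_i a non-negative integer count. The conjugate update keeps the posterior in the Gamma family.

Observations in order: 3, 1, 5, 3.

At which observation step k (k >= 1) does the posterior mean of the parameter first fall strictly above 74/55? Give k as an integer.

k = 3

obs 1: x=3 → posterior Gamma(6, 11/2)
obs 2: x=1 → posterior Gamma(7, 13/2)
obs 3: x=5 → posterior Gamma(12, 15/2)
obs 4: x=3 → posterior Gamma(15, 17/2)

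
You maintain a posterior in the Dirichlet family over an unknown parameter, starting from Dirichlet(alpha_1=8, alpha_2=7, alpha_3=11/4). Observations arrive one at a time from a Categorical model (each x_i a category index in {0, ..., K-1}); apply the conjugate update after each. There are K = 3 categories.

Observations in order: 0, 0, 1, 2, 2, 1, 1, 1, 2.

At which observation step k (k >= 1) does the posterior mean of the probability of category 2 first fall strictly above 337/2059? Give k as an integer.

obs 1: x=0 → posterior Dirichlet(9, 7, 11/4)
obs 2: x=0 → posterior Dirichlet(10, 7, 11/4)
obs 3: x=1 → posterior Dirichlet(10, 8, 11/4)
obs 4: x=2 → posterior Dirichlet(10, 8, 15/4)
obs 5: x=2 → posterior Dirichlet(10, 8, 19/4)
obs 6: x=1 → posterior Dirichlet(10, 9, 19/4)
obs 7: x=1 → posterior Dirichlet(10, 10, 19/4)
obs 8: x=1 → posterior Dirichlet(10, 11, 19/4)
obs 9: x=2 → posterior Dirichlet(10, 11, 23/4)

k = 4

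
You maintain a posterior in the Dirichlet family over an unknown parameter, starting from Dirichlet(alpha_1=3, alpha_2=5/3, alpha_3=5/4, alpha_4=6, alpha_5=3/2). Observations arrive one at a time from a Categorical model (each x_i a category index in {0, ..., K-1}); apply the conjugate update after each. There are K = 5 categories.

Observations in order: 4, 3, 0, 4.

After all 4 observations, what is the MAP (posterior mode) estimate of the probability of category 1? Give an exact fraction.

obs 1: x=4 → posterior Dirichlet(3, 5/3, 5/4, 6, 5/2)
obs 2: x=3 → posterior Dirichlet(3, 5/3, 5/4, 7, 5/2)
obs 3: x=0 → posterior Dirichlet(4, 5/3, 5/4, 7, 5/2)
obs 4: x=4 → posterior Dirichlet(4, 5/3, 5/4, 7, 7/2)

8/149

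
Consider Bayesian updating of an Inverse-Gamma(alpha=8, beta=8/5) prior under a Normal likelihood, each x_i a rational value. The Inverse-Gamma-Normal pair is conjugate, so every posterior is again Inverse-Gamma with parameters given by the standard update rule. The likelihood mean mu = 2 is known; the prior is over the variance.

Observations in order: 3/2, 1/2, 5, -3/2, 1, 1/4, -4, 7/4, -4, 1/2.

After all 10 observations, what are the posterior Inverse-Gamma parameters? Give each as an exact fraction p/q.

alpha=13, beta=4213/80

obs 1: x=3/2 → posterior Inverse-Gamma(17/2, 69/40)
obs 2: x=1/2 → posterior Inverse-Gamma(9, 57/20)
obs 3: x=5 → posterior Inverse-Gamma(19/2, 147/20)
obs 4: x=-3/2 → posterior Inverse-Gamma(10, 539/40)
obs 5: x=1 → posterior Inverse-Gamma(21/2, 559/40)
obs 6: x=1/4 → posterior Inverse-Gamma(11, 2481/160)
obs 7: x=-4 → posterior Inverse-Gamma(23/2, 5361/160)
obs 8: x=7/4 → posterior Inverse-Gamma(12, 2683/80)
obs 9: x=-4 → posterior Inverse-Gamma(25/2, 4123/80)
obs 10: x=1/2 → posterior Inverse-Gamma(13, 4213/80)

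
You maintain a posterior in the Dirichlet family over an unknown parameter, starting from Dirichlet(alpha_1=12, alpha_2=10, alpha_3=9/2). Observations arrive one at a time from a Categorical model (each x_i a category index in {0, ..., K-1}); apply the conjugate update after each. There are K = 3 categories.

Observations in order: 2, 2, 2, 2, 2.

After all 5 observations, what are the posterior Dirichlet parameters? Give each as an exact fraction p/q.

alpha_1=12, alpha_2=10, alpha_3=19/2

obs 1: x=2 → posterior Dirichlet(12, 10, 11/2)
obs 2: x=2 → posterior Dirichlet(12, 10, 13/2)
obs 3: x=2 → posterior Dirichlet(12, 10, 15/2)
obs 4: x=2 → posterior Dirichlet(12, 10, 17/2)
obs 5: x=2 → posterior Dirichlet(12, 10, 19/2)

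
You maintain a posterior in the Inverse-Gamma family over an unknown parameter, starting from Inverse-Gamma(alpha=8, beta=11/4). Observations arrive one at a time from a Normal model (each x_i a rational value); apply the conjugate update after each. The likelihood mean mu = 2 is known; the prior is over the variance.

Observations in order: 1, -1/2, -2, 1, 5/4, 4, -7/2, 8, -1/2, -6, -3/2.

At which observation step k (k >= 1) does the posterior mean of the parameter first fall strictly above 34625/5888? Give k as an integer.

k = 10

obs 1: x=1 → posterior Inverse-Gamma(17/2, 13/4)
obs 2: x=-1/2 → posterior Inverse-Gamma(9, 51/8)
obs 3: x=-2 → posterior Inverse-Gamma(19/2, 115/8)
obs 4: x=1 → posterior Inverse-Gamma(10, 119/8)
obs 5: x=5/4 → posterior Inverse-Gamma(21/2, 485/32)
obs 6: x=4 → posterior Inverse-Gamma(11, 549/32)
obs 7: x=-7/2 → posterior Inverse-Gamma(23/2, 1033/32)
obs 8: x=8 → posterior Inverse-Gamma(12, 1609/32)
obs 9: x=-1/2 → posterior Inverse-Gamma(25/2, 1709/32)
obs 10: x=-6 → posterior Inverse-Gamma(13, 2733/32)
obs 11: x=-3/2 → posterior Inverse-Gamma(27/2, 2929/32)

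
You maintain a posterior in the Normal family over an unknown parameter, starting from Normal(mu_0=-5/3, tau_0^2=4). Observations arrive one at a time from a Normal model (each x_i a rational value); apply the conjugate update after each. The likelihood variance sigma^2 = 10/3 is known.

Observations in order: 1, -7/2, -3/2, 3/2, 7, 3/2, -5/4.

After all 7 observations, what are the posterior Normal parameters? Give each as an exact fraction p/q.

obs 1: x=1 → posterior Normal(-7/33, 20/11)
obs 2: x=-7/2 → posterior Normal(-70/51, 20/17)
obs 3: x=-3/2 → posterior Normal(-97/69, 20/23)
obs 4: x=3/2 → posterior Normal(-70/87, 20/29)
obs 5: x=7 → posterior Normal(8/15, 4/7)
obs 6: x=3/2 → posterior Normal(83/123, 20/41)
obs 7: x=-5/4 → posterior Normal(121/282, 20/47)

mu_0=121/282, tau_0^2=20/47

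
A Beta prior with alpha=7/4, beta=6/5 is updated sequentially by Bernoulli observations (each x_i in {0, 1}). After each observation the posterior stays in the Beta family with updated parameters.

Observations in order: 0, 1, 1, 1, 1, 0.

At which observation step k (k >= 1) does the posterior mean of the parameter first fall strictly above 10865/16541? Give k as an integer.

obs 1: x=0 → posterior Beta(7/4, 11/5)
obs 2: x=1 → posterior Beta(11/4, 11/5)
obs 3: x=1 → posterior Beta(15/4, 11/5)
obs 4: x=1 → posterior Beta(19/4, 11/5)
obs 5: x=1 → posterior Beta(23/4, 11/5)
obs 6: x=0 → posterior Beta(23/4, 16/5)

k = 4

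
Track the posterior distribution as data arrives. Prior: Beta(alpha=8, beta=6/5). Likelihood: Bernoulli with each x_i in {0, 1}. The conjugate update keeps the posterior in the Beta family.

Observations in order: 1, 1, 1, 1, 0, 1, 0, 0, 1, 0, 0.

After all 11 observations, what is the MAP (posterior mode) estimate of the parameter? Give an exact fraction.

5/7

obs 1: x=1 → posterior Beta(9, 6/5)
obs 2: x=1 → posterior Beta(10, 6/5)
obs 3: x=1 → posterior Beta(11, 6/5)
obs 4: x=1 → posterior Beta(12, 6/5)
obs 5: x=0 → posterior Beta(12, 11/5)
obs 6: x=1 → posterior Beta(13, 11/5)
obs 7: x=0 → posterior Beta(13, 16/5)
obs 8: x=0 → posterior Beta(13, 21/5)
obs 9: x=1 → posterior Beta(14, 21/5)
obs 10: x=0 → posterior Beta(14, 26/5)
obs 11: x=0 → posterior Beta(14, 31/5)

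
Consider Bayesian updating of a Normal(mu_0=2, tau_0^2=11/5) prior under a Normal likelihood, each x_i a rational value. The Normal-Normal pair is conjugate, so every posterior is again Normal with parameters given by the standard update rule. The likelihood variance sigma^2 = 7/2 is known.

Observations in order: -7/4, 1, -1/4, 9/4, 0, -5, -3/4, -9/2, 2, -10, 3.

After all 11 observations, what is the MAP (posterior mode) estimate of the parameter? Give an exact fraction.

obs 1: x=-7/4 → posterior Normal(21/38, 77/57)
obs 2: x=1 → posterior Normal(107/158, 77/79)
obs 3: x=-1/4 → posterior Normal(48/101, 77/101)
obs 4: x=9/4 → posterior Normal(65/82, 77/123)
obs 5: x=0 → posterior Normal(39/58, 77/145)
obs 6: x=-5 → posterior Normal(-25/334, 77/167)
obs 7: x=-3/4 → posterior Normal(-29/189, 11/27)
obs 8: x=-9/2 → posterior Normal(-128/211, 77/211)
obs 9: x=2 → posterior Normal(-84/233, 77/233)
obs 10: x=-10 → posterior Normal(-304/255, 77/255)
obs 11: x=3 → posterior Normal(-238/277, 77/277)

-238/277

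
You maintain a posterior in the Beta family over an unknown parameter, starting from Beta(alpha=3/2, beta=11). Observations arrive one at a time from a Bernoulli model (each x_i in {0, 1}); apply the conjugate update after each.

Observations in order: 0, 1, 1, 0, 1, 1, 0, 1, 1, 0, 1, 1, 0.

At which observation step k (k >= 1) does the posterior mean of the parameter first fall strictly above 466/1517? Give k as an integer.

obs 1: x=0 → posterior Beta(3/2, 12)
obs 2: x=1 → posterior Beta(5/2, 12)
obs 3: x=1 → posterior Beta(7/2, 12)
obs 4: x=0 → posterior Beta(7/2, 13)
obs 5: x=1 → posterior Beta(9/2, 13)
obs 6: x=1 → posterior Beta(11/2, 13)
obs 7: x=0 → posterior Beta(11/2, 14)
obs 8: x=1 → posterior Beta(13/2, 14)
obs 9: x=1 → posterior Beta(15/2, 14)
obs 10: x=0 → posterior Beta(15/2, 15)
obs 11: x=1 → posterior Beta(17/2, 15)
obs 12: x=1 → posterior Beta(19/2, 15)
obs 13: x=0 → posterior Beta(19/2, 16)

k = 8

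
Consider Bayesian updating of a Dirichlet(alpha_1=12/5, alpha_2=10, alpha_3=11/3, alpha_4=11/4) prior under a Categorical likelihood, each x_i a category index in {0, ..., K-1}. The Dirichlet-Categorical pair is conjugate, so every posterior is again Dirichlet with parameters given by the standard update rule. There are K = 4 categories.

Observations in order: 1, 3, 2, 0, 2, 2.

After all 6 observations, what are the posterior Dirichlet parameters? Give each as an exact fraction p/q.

alpha_1=17/5, alpha_2=11, alpha_3=20/3, alpha_4=15/4

obs 1: x=1 → posterior Dirichlet(12/5, 11, 11/3, 11/4)
obs 2: x=3 → posterior Dirichlet(12/5, 11, 11/3, 15/4)
obs 3: x=2 → posterior Dirichlet(12/5, 11, 14/3, 15/4)
obs 4: x=0 → posterior Dirichlet(17/5, 11, 14/3, 15/4)
obs 5: x=2 → posterior Dirichlet(17/5, 11, 17/3, 15/4)
obs 6: x=2 → posterior Dirichlet(17/5, 11, 20/3, 15/4)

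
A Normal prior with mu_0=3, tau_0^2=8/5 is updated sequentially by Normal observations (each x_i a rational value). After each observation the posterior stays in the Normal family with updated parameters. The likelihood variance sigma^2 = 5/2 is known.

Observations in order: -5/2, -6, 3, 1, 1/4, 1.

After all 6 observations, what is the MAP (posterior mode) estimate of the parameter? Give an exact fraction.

23/121

obs 1: x=-5/2 → posterior Normal(35/41, 40/41)
obs 2: x=-6 → posterior Normal(-61/57, 40/57)
obs 3: x=3 → posterior Normal(-13/73, 40/73)
obs 4: x=1 → posterior Normal(3/89, 40/89)
obs 5: x=1/4 → posterior Normal(1/15, 8/21)
obs 6: x=1 → posterior Normal(23/121, 40/121)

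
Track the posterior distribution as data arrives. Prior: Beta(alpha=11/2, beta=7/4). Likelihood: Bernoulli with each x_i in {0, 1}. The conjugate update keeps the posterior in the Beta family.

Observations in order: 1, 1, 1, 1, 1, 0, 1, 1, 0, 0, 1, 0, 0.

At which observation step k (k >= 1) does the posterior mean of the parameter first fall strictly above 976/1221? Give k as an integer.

k = 2

obs 1: x=1 → posterior Beta(13/2, 7/4)
obs 2: x=1 → posterior Beta(15/2, 7/4)
obs 3: x=1 → posterior Beta(17/2, 7/4)
obs 4: x=1 → posterior Beta(19/2, 7/4)
obs 5: x=1 → posterior Beta(21/2, 7/4)
obs 6: x=0 → posterior Beta(21/2, 11/4)
obs 7: x=1 → posterior Beta(23/2, 11/4)
obs 8: x=1 → posterior Beta(25/2, 11/4)
obs 9: x=0 → posterior Beta(25/2, 15/4)
obs 10: x=0 → posterior Beta(25/2, 19/4)
obs 11: x=1 → posterior Beta(27/2, 19/4)
obs 12: x=0 → posterior Beta(27/2, 23/4)
obs 13: x=0 → posterior Beta(27/2, 27/4)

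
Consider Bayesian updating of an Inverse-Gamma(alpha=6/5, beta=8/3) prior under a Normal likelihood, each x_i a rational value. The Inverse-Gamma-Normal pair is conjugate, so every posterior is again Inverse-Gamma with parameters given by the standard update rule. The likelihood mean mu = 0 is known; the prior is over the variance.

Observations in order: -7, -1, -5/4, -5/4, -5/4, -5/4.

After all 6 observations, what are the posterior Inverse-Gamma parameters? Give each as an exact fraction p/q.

alpha=21/5, beta=739/24

obs 1: x=-7 → posterior Inverse-Gamma(17/10, 163/6)
obs 2: x=-1 → posterior Inverse-Gamma(11/5, 83/3)
obs 3: x=-5/4 → posterior Inverse-Gamma(27/10, 2731/96)
obs 4: x=-5/4 → posterior Inverse-Gamma(16/5, 1403/48)
obs 5: x=-5/4 → posterior Inverse-Gamma(37/10, 2881/96)
obs 6: x=-5/4 → posterior Inverse-Gamma(21/5, 739/24)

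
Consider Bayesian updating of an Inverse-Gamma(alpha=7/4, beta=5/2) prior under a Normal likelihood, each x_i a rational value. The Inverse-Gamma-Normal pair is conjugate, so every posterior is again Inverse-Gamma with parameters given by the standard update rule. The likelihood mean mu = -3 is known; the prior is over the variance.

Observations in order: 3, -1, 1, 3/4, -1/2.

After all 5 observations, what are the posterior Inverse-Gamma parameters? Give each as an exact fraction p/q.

alpha=17/4, beta=1301/32

obs 1: x=3 → posterior Inverse-Gamma(9/4, 41/2)
obs 2: x=-1 → posterior Inverse-Gamma(11/4, 45/2)
obs 3: x=1 → posterior Inverse-Gamma(13/4, 61/2)
obs 4: x=3/4 → posterior Inverse-Gamma(15/4, 1201/32)
obs 5: x=-1/2 → posterior Inverse-Gamma(17/4, 1301/32)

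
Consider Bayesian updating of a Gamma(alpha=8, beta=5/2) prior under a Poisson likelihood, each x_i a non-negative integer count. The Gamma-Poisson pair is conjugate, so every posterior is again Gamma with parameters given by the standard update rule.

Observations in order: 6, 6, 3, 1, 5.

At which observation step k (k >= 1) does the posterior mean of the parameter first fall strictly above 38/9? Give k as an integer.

obs 1: x=6 → posterior Gamma(14, 7/2)
obs 2: x=6 → posterior Gamma(20, 9/2)
obs 3: x=3 → posterior Gamma(23, 11/2)
obs 4: x=1 → posterior Gamma(24, 13/2)
obs 5: x=5 → posterior Gamma(29, 15/2)

k = 2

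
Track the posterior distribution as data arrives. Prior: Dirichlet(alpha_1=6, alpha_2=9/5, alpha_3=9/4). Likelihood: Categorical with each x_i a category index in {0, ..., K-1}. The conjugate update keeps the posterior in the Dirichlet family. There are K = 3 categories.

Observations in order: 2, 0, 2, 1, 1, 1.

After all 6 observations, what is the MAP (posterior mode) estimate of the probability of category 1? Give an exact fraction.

obs 1: x=2 → posterior Dirichlet(6, 9/5, 13/4)
obs 2: x=0 → posterior Dirichlet(7, 9/5, 13/4)
obs 3: x=2 → posterior Dirichlet(7, 9/5, 17/4)
obs 4: x=1 → posterior Dirichlet(7, 14/5, 17/4)
obs 5: x=1 → posterior Dirichlet(7, 19/5, 17/4)
obs 6: x=1 → posterior Dirichlet(7, 24/5, 17/4)

76/261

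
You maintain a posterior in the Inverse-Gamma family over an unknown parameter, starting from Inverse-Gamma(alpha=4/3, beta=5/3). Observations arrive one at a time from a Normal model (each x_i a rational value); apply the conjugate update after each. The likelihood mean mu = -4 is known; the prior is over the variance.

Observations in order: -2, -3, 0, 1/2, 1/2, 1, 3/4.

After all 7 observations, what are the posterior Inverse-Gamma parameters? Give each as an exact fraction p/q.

alpha=29/6, beta=5395/96

obs 1: x=-2 → posterior Inverse-Gamma(11/6, 11/3)
obs 2: x=-3 → posterior Inverse-Gamma(7/3, 25/6)
obs 3: x=0 → posterior Inverse-Gamma(17/6, 73/6)
obs 4: x=1/2 → posterior Inverse-Gamma(10/3, 535/24)
obs 5: x=1/2 → posterior Inverse-Gamma(23/6, 389/12)
obs 6: x=1 → posterior Inverse-Gamma(13/3, 539/12)
obs 7: x=3/4 → posterior Inverse-Gamma(29/6, 5395/96)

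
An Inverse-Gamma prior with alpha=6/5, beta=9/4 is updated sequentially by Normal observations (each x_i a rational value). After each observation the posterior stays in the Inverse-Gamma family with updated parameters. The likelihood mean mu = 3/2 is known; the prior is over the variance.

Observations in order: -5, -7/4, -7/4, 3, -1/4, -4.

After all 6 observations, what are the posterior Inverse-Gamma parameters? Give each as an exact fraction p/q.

alpha=21/5, beta=1655/32

obs 1: x=-5 → posterior Inverse-Gamma(17/10, 187/8)
obs 2: x=-7/4 → posterior Inverse-Gamma(11/5, 917/32)
obs 3: x=-7/4 → posterior Inverse-Gamma(27/10, 543/16)
obs 4: x=3 → posterior Inverse-Gamma(16/5, 561/16)
obs 5: x=-1/4 → posterior Inverse-Gamma(37/10, 1171/32)
obs 6: x=-4 → posterior Inverse-Gamma(21/5, 1655/32)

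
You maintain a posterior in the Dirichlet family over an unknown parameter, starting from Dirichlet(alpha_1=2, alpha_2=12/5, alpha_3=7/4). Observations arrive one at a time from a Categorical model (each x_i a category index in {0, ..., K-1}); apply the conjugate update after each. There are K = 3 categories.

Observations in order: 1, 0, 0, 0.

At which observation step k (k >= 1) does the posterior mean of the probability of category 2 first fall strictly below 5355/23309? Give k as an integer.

k = 2

obs 1: x=1 → posterior Dirichlet(2, 17/5, 7/4)
obs 2: x=0 → posterior Dirichlet(3, 17/5, 7/4)
obs 3: x=0 → posterior Dirichlet(4, 17/5, 7/4)
obs 4: x=0 → posterior Dirichlet(5, 17/5, 7/4)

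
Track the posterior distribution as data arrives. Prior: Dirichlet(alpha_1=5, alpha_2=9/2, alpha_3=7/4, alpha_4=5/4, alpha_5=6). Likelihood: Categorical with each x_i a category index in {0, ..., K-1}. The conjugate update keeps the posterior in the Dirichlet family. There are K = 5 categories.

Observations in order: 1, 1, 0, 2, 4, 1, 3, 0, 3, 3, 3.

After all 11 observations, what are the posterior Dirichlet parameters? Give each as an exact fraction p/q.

alpha_1=7, alpha_2=15/2, alpha_3=11/4, alpha_4=21/4, alpha_5=7

obs 1: x=1 → posterior Dirichlet(5, 11/2, 7/4, 5/4, 6)
obs 2: x=1 → posterior Dirichlet(5, 13/2, 7/4, 5/4, 6)
obs 3: x=0 → posterior Dirichlet(6, 13/2, 7/4, 5/4, 6)
obs 4: x=2 → posterior Dirichlet(6, 13/2, 11/4, 5/4, 6)
obs 5: x=4 → posterior Dirichlet(6, 13/2, 11/4, 5/4, 7)
obs 6: x=1 → posterior Dirichlet(6, 15/2, 11/4, 5/4, 7)
obs 7: x=3 → posterior Dirichlet(6, 15/2, 11/4, 9/4, 7)
obs 8: x=0 → posterior Dirichlet(7, 15/2, 11/4, 9/4, 7)
obs 9: x=3 → posterior Dirichlet(7, 15/2, 11/4, 13/4, 7)
obs 10: x=3 → posterior Dirichlet(7, 15/2, 11/4, 17/4, 7)
obs 11: x=3 → posterior Dirichlet(7, 15/2, 11/4, 21/4, 7)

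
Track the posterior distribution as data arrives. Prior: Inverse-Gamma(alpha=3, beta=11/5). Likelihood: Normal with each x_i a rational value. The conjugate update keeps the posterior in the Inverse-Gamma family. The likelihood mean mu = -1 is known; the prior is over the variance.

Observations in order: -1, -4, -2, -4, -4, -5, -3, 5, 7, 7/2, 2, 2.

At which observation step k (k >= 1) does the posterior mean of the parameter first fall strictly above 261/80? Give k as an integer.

k = 5

obs 1: x=-1 → posterior Inverse-Gamma(7/2, 11/5)
obs 2: x=-4 → posterior Inverse-Gamma(4, 67/10)
obs 3: x=-2 → posterior Inverse-Gamma(9/2, 36/5)
obs 4: x=-4 → posterior Inverse-Gamma(5, 117/10)
obs 5: x=-4 → posterior Inverse-Gamma(11/2, 81/5)
obs 6: x=-5 → posterior Inverse-Gamma(6, 121/5)
obs 7: x=-3 → posterior Inverse-Gamma(13/2, 131/5)
obs 8: x=5 → posterior Inverse-Gamma(7, 221/5)
obs 9: x=7 → posterior Inverse-Gamma(15/2, 381/5)
obs 10: x=7/2 → posterior Inverse-Gamma(8, 3453/40)
obs 11: x=2 → posterior Inverse-Gamma(17/2, 3633/40)
obs 12: x=2 → posterior Inverse-Gamma(9, 3813/40)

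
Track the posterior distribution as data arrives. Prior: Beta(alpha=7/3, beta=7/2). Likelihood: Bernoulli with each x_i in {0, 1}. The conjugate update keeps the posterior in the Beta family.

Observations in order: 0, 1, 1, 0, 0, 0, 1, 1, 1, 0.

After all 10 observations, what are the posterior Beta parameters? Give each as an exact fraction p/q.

obs 1: x=0 → posterior Beta(7/3, 9/2)
obs 2: x=1 → posterior Beta(10/3, 9/2)
obs 3: x=1 → posterior Beta(13/3, 9/2)
obs 4: x=0 → posterior Beta(13/3, 11/2)
obs 5: x=0 → posterior Beta(13/3, 13/2)
obs 6: x=0 → posterior Beta(13/3, 15/2)
obs 7: x=1 → posterior Beta(16/3, 15/2)
obs 8: x=1 → posterior Beta(19/3, 15/2)
obs 9: x=1 → posterior Beta(22/3, 15/2)
obs 10: x=0 → posterior Beta(22/3, 17/2)

alpha=22/3, beta=17/2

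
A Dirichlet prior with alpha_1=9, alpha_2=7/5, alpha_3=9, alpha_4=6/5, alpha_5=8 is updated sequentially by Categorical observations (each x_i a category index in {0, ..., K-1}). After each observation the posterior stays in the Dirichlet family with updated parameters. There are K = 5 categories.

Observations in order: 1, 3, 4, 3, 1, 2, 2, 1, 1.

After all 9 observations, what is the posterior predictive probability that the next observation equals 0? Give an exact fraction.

obs 1: x=1 → posterior Dirichlet(9, 12/5, 9, 6/5, 8)
obs 2: x=3 → posterior Dirichlet(9, 12/5, 9, 11/5, 8)
obs 3: x=4 → posterior Dirichlet(9, 12/5, 9, 11/5, 9)
obs 4: x=3 → posterior Dirichlet(9, 12/5, 9, 16/5, 9)
obs 5: x=1 → posterior Dirichlet(9, 17/5, 9, 16/5, 9)
obs 6: x=2 → posterior Dirichlet(9, 17/5, 10, 16/5, 9)
obs 7: x=2 → posterior Dirichlet(9, 17/5, 11, 16/5, 9)
obs 8: x=1 → posterior Dirichlet(9, 22/5, 11, 16/5, 9)
obs 9: x=1 → posterior Dirichlet(9, 27/5, 11, 16/5, 9)

45/188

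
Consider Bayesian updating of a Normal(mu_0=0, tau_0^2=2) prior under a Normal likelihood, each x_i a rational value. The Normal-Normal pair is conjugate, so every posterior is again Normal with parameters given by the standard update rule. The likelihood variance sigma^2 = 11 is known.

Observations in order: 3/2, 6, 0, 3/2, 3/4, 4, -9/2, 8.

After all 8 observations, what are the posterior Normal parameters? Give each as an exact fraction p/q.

obs 1: x=3/2 → posterior Normal(3/13, 22/13)
obs 2: x=6 → posterior Normal(1, 22/15)
obs 3: x=0 → posterior Normal(15/17, 22/17)
obs 4: x=3/2 → posterior Normal(18/19, 22/19)
obs 5: x=3/4 → posterior Normal(13/14, 22/21)
obs 6: x=4 → posterior Normal(55/46, 22/23)
obs 7: x=-9/2 → posterior Normal(37/50, 22/25)
obs 8: x=8 → posterior Normal(23/18, 22/27)

mu_0=23/18, tau_0^2=22/27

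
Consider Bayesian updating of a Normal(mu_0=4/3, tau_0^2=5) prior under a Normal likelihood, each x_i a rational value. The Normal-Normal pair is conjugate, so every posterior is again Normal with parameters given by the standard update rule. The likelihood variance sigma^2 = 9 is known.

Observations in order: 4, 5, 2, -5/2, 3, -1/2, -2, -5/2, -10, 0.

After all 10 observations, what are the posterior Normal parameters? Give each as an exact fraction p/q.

obs 1: x=4 → posterior Normal(16/7, 45/14)
obs 2: x=5 → posterior Normal(3, 45/19)
obs 3: x=2 → posterior Normal(67/24, 15/8)
obs 4: x=-5/2 → posterior Normal(109/58, 45/29)
obs 5: x=3 → posterior Normal(139/68, 45/34)
obs 6: x=-1/2 → posterior Normal(67/39, 15/13)
obs 7: x=-2 → posterior Normal(57/44, 45/44)
obs 8: x=-5/2 → posterior Normal(89/98, 45/49)
obs 9: x=-10 → posterior Normal(-11/108, 5/6)
obs 10: x=0 → posterior Normal(-11/118, 45/59)

mu_0=-11/118, tau_0^2=45/59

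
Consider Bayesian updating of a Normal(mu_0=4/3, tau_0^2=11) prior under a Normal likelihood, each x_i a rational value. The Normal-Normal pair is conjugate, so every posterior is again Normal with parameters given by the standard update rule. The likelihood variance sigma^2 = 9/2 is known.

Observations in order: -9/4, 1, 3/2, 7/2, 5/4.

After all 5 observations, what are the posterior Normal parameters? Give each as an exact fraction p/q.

obs 1: x=-9/4 → posterior Normal(-75/62, 99/31)
obs 2: x=1 → posterior Normal(-31/106, 99/53)
obs 3: x=3/2 → posterior Normal(7/30, 33/25)
obs 4: x=7/2 → posterior Normal(189/194, 99/97)
obs 5: x=5/4 → posterior Normal(122/119, 99/119)

mu_0=122/119, tau_0^2=99/119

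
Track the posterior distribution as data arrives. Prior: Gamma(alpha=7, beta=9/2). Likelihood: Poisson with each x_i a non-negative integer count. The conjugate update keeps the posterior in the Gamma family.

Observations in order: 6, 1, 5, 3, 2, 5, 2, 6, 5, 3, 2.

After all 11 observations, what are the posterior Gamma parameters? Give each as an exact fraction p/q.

obs 1: x=6 → posterior Gamma(13, 11/2)
obs 2: x=1 → posterior Gamma(14, 13/2)
obs 3: x=5 → posterior Gamma(19, 15/2)
obs 4: x=3 → posterior Gamma(22, 17/2)
obs 5: x=2 → posterior Gamma(24, 19/2)
obs 6: x=5 → posterior Gamma(29, 21/2)
obs 7: x=2 → posterior Gamma(31, 23/2)
obs 8: x=6 → posterior Gamma(37, 25/2)
obs 9: x=5 → posterior Gamma(42, 27/2)
obs 10: x=3 → posterior Gamma(45, 29/2)
obs 11: x=2 → posterior Gamma(47, 31/2)

alpha=47, beta=31/2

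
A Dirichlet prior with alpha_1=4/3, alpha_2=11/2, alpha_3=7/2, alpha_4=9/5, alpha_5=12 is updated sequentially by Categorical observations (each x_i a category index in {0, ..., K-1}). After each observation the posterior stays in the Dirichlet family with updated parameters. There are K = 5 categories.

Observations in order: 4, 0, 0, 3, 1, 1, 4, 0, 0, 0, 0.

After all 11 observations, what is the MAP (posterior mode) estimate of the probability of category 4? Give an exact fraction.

obs 1: x=4 → posterior Dirichlet(4/3, 11/2, 7/2, 9/5, 13)
obs 2: x=0 → posterior Dirichlet(7/3, 11/2, 7/2, 9/5, 13)
obs 3: x=0 → posterior Dirichlet(10/3, 11/2, 7/2, 9/5, 13)
obs 4: x=3 → posterior Dirichlet(10/3, 11/2, 7/2, 14/5, 13)
obs 5: x=1 → posterior Dirichlet(10/3, 13/2, 7/2, 14/5, 13)
obs 6: x=1 → posterior Dirichlet(10/3, 15/2, 7/2, 14/5, 13)
obs 7: x=4 → posterior Dirichlet(10/3, 15/2, 7/2, 14/5, 14)
obs 8: x=0 → posterior Dirichlet(13/3, 15/2, 7/2, 14/5, 14)
obs 9: x=0 → posterior Dirichlet(16/3, 15/2, 7/2, 14/5, 14)
obs 10: x=0 → posterior Dirichlet(19/3, 15/2, 7/2, 14/5, 14)
obs 11: x=0 → posterior Dirichlet(22/3, 15/2, 7/2, 14/5, 14)

195/452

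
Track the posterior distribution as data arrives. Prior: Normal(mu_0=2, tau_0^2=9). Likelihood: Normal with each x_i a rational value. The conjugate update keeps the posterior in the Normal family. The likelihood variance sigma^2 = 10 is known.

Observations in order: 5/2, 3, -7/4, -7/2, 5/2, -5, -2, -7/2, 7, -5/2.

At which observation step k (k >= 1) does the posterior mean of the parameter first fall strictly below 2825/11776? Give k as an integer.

obs 1: x=5/2 → posterior Normal(85/38, 90/19)
obs 2: x=3 → posterior Normal(139/56, 45/14)
obs 3: x=-7/4 → posterior Normal(215/148, 90/37)
obs 4: x=-7/2 → posterior Normal(89/184, 45/23)
obs 5: x=5/2 → posterior Normal(179/220, 18/11)
obs 6: x=-5 → posterior Normal(-1/256, 45/32)
obs 7: x=-2 → posterior Normal(-1/4, 90/73)
obs 8: x=-7/2 → posterior Normal(-199/328, 45/41)
obs 9: x=7 → posterior Normal(53/364, 90/91)
obs 10: x=-5/2 → posterior Normal(-37/400, 9/10)

k = 6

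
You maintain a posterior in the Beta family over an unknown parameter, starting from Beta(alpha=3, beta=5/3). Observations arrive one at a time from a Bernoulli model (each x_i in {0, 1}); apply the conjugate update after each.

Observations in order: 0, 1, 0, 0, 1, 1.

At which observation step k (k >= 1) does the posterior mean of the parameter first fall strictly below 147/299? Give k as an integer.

obs 1: x=0 → posterior Beta(3, 8/3)
obs 2: x=1 → posterior Beta(4, 8/3)
obs 3: x=0 → posterior Beta(4, 11/3)
obs 4: x=0 → posterior Beta(4, 14/3)
obs 5: x=1 → posterior Beta(5, 14/3)
obs 6: x=1 → posterior Beta(6, 14/3)

k = 4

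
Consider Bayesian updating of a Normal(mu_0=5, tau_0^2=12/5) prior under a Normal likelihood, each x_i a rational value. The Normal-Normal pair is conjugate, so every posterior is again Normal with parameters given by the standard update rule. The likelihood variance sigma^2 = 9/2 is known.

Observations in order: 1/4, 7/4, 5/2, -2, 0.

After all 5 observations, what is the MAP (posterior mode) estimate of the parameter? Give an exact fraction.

19/11

obs 1: x=1/4 → posterior Normal(77/23, 36/23)
obs 2: x=7/4 → posterior Normal(91/31, 36/31)
obs 3: x=5/2 → posterior Normal(37/13, 12/13)
obs 4: x=-2 → posterior Normal(95/47, 36/47)
obs 5: x=0 → posterior Normal(19/11, 36/55)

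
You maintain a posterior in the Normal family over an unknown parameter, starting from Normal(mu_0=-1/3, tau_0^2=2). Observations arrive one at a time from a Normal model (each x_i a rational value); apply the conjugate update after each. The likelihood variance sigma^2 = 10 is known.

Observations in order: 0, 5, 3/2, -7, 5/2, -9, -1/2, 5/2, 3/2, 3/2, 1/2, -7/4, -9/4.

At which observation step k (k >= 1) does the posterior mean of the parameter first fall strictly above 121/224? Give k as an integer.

k = 3

obs 1: x=0 → posterior Normal(-5/18, 5/3)
obs 2: x=5 → posterior Normal(10/21, 10/7)
obs 3: x=3/2 → posterior Normal(29/48, 5/4)
obs 4: x=-7 → posterior Normal(-13/54, 10/9)
obs 5: x=5/2 → posterior Normal(1/30, 1)
obs 6: x=-9 → posterior Normal(-26/33, 10/11)
obs 7: x=-1/2 → posterior Normal(-55/72, 5/6)
obs 8: x=5/2 → posterior Normal(-20/39, 10/13)
obs 9: x=3/2 → posterior Normal(-31/84, 5/7)
obs 10: x=3/2 → posterior Normal(-11/45, 2/3)
obs 11: x=1/2 → posterior Normal(-19/96, 5/8)
obs 12: x=-7/4 → posterior Normal(-59/204, 10/17)
obs 13: x=-9/4 → posterior Normal(-43/108, 5/9)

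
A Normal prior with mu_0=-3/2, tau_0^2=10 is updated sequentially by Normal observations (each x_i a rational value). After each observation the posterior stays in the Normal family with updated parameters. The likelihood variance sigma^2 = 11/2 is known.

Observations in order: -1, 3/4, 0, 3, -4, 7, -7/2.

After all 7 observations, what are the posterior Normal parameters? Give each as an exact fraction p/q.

obs 1: x=-1 → posterior Normal(-73/62, 110/31)
obs 2: x=3/4 → posterior Normal(-43/102, 110/51)
obs 3: x=0 → posterior Normal(-43/142, 110/71)
obs 4: x=3 → posterior Normal(11/26, 110/91)
obs 5: x=-4 → posterior Normal(-83/222, 110/111)
obs 6: x=7 → posterior Normal(197/262, 110/131)
obs 7: x=-7/2 → posterior Normal(57/302, 110/151)

mu_0=57/302, tau_0^2=110/151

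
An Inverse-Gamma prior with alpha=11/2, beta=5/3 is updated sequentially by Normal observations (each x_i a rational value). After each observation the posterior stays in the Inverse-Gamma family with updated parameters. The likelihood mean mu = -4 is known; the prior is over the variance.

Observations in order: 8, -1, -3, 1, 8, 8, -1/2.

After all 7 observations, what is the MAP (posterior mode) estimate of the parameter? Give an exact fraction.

obs 1: x=8 → posterior Inverse-Gamma(6, 221/3)
obs 2: x=-1 → posterior Inverse-Gamma(13/2, 469/6)
obs 3: x=-3 → posterior Inverse-Gamma(7, 236/3)
obs 4: x=1 → posterior Inverse-Gamma(15/2, 547/6)
obs 5: x=8 → posterior Inverse-Gamma(8, 979/6)
obs 6: x=8 → posterior Inverse-Gamma(17/2, 1411/6)
obs 7: x=-1/2 → posterior Inverse-Gamma(9, 5791/24)

5791/240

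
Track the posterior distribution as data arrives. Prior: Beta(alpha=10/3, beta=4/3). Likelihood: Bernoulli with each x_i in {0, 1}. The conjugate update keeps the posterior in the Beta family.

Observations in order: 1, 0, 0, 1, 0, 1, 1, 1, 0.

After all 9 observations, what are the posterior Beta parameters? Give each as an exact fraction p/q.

alpha=25/3, beta=16/3

obs 1: x=1 → posterior Beta(13/3, 4/3)
obs 2: x=0 → posterior Beta(13/3, 7/3)
obs 3: x=0 → posterior Beta(13/3, 10/3)
obs 4: x=1 → posterior Beta(16/3, 10/3)
obs 5: x=0 → posterior Beta(16/3, 13/3)
obs 6: x=1 → posterior Beta(19/3, 13/3)
obs 7: x=1 → posterior Beta(22/3, 13/3)
obs 8: x=1 → posterior Beta(25/3, 13/3)
obs 9: x=0 → posterior Beta(25/3, 16/3)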